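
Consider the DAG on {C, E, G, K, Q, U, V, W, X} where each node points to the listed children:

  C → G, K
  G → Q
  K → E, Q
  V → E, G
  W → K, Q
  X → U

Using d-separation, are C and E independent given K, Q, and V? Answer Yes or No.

Yes — C and E are d-separated given {K, Q, V}.

6 paths connect C and E; each must be blocked for d-separation to hold:
  1. C → K ← W → Q ← G ← V → E — K:collider[open]; W:fork[open]; Q:collider[open]; G:chain[open]; V:fork[blocks] ⇒ blocked
  2. C → K → E — K:chain[blocks] ⇒ blocked
  3. C → K → Q ← G ← V → E — K:chain[blocks]; Q:collider[open]; G:chain[open]; V:fork[blocks] ⇒ blocked
  4. C → G ← V → E — G:collider[open]; V:fork[blocks] ⇒ blocked
  5. C → G → Q ← W → K → E — G:chain[open]; Q:collider[open]; W:fork[open]; K:chain[blocks] ⇒ blocked
  6. C → G → Q ← K → E — G:chain[open]; Q:collider[open]; K:fork[blocks] ⇒ blocked
All paths are blocked; C ⊥ E | {K, Q, V} holds.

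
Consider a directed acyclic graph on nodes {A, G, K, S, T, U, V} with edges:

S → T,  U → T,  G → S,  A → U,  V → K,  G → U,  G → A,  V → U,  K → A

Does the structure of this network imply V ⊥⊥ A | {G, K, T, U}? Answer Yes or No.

4 paths connect V and A; each must be blocked for d-separation to hold:
Path 1: V → U ← A
  U is a collider and U is conditioned on, which opens it — no node blocks this path, so it is active.
Path 2: V → U ← G → A
  G is a fork here and G is conditioned on, so the path is blocked at G.
Path 3: V → U → T ← S ← G → A
  U is a chain here and U is conditioned on, so the path is blocked at U.
Path 4: V → K → A
  K is a chain here and K is conditioned on, so the path is blocked at K.
At least one path is unblocked, so d-separation fails.

No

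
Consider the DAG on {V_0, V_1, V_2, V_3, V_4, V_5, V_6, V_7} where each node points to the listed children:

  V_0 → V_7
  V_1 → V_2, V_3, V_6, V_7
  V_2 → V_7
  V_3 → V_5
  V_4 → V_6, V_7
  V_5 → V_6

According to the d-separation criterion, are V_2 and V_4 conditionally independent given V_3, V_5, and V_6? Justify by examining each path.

There are 6 undirected paths between V_2 and V_4; checking each against the conditioning set {V_3, V_5, V_6}:
  1. V_2 ← V_1 → V_6 ← V_4 — V_1:fork[open]; V_6:collider[open] ⇒ active
  2. V_2 ← V_1 → V_3 → V_5 → V_6 ← V_4 — V_1:fork[open]; V_3:chain[blocks]; V_5:chain[blocks]; V_6:collider[open] ⇒ blocked
  3. V_2 ← V_1 → V_7 ← V_4 — V_1:fork[open]; V_7:collider[blocks] ⇒ blocked
  4. V_2 → V_7 ← V_1 → V_6 ← V_4 — V_7:collider[blocks]; V_1:fork[open]; V_6:collider[open] ⇒ blocked
  5. V_2 → V_7 ← V_1 → V_3 → V_5 → V_6 ← V_4 — V_7:collider[blocks]; V_1:fork[open]; V_3:chain[blocks]; V_5:chain[blocks]; V_6:collider[open] ⇒ blocked
  6. V_2 → V_7 ← V_4 — V_7:collider[blocks] ⇒ blocked
At least one path is unblocked, so d-separation fails.

No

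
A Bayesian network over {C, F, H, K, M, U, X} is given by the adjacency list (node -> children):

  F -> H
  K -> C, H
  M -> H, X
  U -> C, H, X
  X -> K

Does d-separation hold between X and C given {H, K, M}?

Enumerating the 6 paths from X to C and testing each for blocking by {H, K, M}:
  1. X ← M → H ← K → C — M:fork[blocks]; H:collider[open]; K:fork[blocks] ⇒ blocked
  2. X ← M → H ← U → C — M:fork[blocks]; H:collider[open]; U:fork[open] ⇒ blocked
  3. X → K → C — K:chain[blocks] ⇒ blocked
  4. X → K → H ← U → C — K:chain[blocks]; H:collider[open]; U:fork[open] ⇒ blocked
  5. X ← U → C — U:fork[open] ⇒ active
  6. X ← U → H ← K → C — U:fork[open]; H:collider[open]; K:fork[blocks] ⇒ blocked
Because an active path exists, X and C are not d-separated.

No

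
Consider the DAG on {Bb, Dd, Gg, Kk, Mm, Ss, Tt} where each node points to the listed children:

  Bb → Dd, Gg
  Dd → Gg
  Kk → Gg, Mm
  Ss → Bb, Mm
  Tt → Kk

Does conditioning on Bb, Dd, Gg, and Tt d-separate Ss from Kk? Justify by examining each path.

3 paths connect Ss and Kk; each must be blocked for d-separation to hold:
  1. Ss → Bb → Gg ← Kk — Bb:chain[blocks]; Gg:collider[open] ⇒ blocked
  2. Ss → Bb → Dd → Gg ← Kk — Bb:chain[blocks]; Dd:chain[blocks]; Gg:collider[open] ⇒ blocked
  3. Ss → Mm ← Kk — Mm:collider[blocks] ⇒ blocked
Every path is blocked, so Ss and Kk are d-separated given {Bb, Dd, Gg, Tt}.

Yes — Ss and Kk are d-separated given {Bb, Dd, Gg, Tt}.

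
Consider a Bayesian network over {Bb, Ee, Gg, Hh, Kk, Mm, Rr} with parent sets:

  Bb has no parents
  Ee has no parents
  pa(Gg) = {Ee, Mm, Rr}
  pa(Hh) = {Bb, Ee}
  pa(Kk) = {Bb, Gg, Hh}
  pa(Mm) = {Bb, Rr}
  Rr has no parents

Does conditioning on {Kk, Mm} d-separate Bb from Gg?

No

There are 6 undirected paths between Bb and Gg; checking each against the conditioning set {Kk, Mm}:
Path 1: Bb → Kk ← Gg
  Kk is a collider and Kk is conditioned on, which opens it — no node blocks this path, so it is active.
Path 2: Bb → Kk ← Hh ← Ee → Gg
  Kk is a collider and Kk is conditioned on, which opens it; Hh is a chain and Hh is not conditioned on; Ee is a fork and Ee is not conditioned on — no node blocks this path, so it is active.
Path 3: Bb → Hh ← Ee → Gg
  Hh is a collider and its descendant Kk is conditioned on, which opens it; Ee is a fork and Ee is not conditioned on — no node blocks this path, so it is active.
Path 4: Bb → Hh → Kk ← Gg
  Hh is a chain and Hh is not conditioned on; Kk is a collider and Kk is conditioned on, which opens it — no node blocks this path, so it is active.
Path 5: Bb → Mm → Gg
  Mm is a chain here and Mm is conditioned on, so the path is blocked at Mm.
Path 6: Bb → Mm ← Rr → Gg
  Mm is a collider and Mm is conditioned on, which opens it; Rr is a fork and Rr is not conditioned on — no node blocks this path, so it is active.
Since the path Bb → Kk ← Gg is active, Bb and Gg are not d-separated given {Kk, Mm}.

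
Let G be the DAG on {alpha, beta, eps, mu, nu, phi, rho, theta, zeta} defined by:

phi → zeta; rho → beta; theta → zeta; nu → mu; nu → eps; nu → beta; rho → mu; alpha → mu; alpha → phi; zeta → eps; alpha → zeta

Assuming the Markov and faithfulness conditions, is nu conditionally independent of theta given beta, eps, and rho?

No — nu and theta are not d-separated given {beta, eps, rho}.

We examine all 5 paths between nu and theta:
Path 1: nu → eps ← zeta ← theta
  eps is a collider and eps is conditioned on, which opens it; zeta is a chain and zeta is not conditioned on — no node blocks this path, so it is active.
Path 2: nu → mu ← alpha → phi → zeta ← theta
  mu is a collider here and neither mu nor any of its descendants is conditioned on, so the collider stays closed — the path is blocked at mu.
Path 3: nu → mu ← alpha → zeta ← theta
  mu is a collider here and neither mu nor any of its descendants is conditioned on, so the collider stays closed — the path is blocked at mu.
Path 4: nu → beta ← rho → mu ← alpha → phi → zeta ← theta
  rho is a fork here and rho is conditioned on, so the path is blocked at rho.
Path 5: nu → beta ← rho → mu ← alpha → zeta ← theta
  rho is a fork here and rho is conditioned on, so the path is blocked at rho.
Since the path nu → eps ← zeta ← theta is active, nu and theta are not d-separated given {beta, eps, rho}.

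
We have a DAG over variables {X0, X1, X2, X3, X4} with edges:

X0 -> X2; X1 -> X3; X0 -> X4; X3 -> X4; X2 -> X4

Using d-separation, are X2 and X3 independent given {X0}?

2 paths connect X2 and X3; each must be blocked for d-separation to hold:
  1. X2 ← X0 → X4 ← X3 — X0:fork[blocks]; X4:collider[blocks] ⇒ blocked
  2. X2 → X4 ← X3 — X4:collider[blocks] ⇒ blocked
All paths are blocked; X2 ⊥ X3 | {X0} holds.

Yes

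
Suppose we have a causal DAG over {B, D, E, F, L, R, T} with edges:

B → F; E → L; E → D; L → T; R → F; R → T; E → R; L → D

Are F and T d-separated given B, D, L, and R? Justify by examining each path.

Yes

We examine all 3 paths between F and T:
Path 1: F ← R ← E → D ← L → T
  R is a chain here and R is conditioned on, so the path is blocked at R.
Path 2: F ← R ← E → L → T
  R is a chain here and R is conditioned on, so the path is blocked at R.
Path 3: F ← R → T
  R is a fork here and R is conditioned on, so the path is blocked at R.
Every path is blocked, so F and T are d-separated given {B, D, L, R}.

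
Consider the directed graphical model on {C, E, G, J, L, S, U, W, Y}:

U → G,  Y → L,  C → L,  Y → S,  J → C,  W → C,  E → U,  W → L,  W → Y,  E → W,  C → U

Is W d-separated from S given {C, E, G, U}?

No — W and S are not d-separated given {C, E, G, U}.

There are 4 undirected paths between W and S; checking each against the conditioning set {C, E, G, U}:
Path 1: W → C → L ← Y → S
  C is a chain here and C is conditioned on, so the path is blocked at C.
Path 2: W → L ← Y → S
  L is a collider here and neither L nor any of its descendants is conditioned on, so the collider stays closed — the path is blocked at L.
Path 3: W ← E → U ← C → L ← Y → S
  E is a fork here and E is conditioned on, so the path is blocked at E.
Path 4: W → Y → S
  Y is a chain and Y is not conditioned on — no node blocks this path, so it is active.
At least one path is unblocked, so d-separation fails.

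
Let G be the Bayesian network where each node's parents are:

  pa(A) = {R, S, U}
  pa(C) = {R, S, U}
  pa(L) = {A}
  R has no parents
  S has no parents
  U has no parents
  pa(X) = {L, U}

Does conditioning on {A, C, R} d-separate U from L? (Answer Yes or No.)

Yes

Enumerating the 4 paths from U to L and testing each for blocking by {A, C, R}:
Path 1: U → C ← R → A → L
  R is a fork here and R is conditioned on, so the path is blocked at R.
Path 2: U → C ← S → A → L
  A is a chain here and A is conditioned on, so the path is blocked at A.
Path 3: U → X ← L
  X is a collider here and neither X nor any of its descendants is conditioned on, so the collider stays closed — the path is blocked at X.
Path 4: U → A → L
  A is a chain here and A is conditioned on, so the path is blocked at A.
Every path is blocked, so U and L are d-separated given {A, C, R}.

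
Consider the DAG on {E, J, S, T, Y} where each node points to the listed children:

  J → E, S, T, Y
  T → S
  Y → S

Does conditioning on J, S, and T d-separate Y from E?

Yes

Enumerating the 3 paths from Y to E and testing each for blocking by {J, S, T}:
  1. Y ← J → E — J:fork[blocks] ⇒ blocked
  2. Y → S ← T ← J → E — S:collider[open]; T:chain[blocks]; J:fork[blocks] ⇒ blocked
  3. Y → S ← J → E — S:collider[open]; J:fork[blocks] ⇒ blocked
Every path is blocked, so Y and E are d-separated given {J, S, T}.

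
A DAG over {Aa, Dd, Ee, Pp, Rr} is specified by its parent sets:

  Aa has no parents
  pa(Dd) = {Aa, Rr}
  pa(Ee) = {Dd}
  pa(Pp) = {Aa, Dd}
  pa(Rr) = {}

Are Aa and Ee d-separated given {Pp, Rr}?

No — Aa and Ee are not d-separated given {Pp, Rr}.

Enumerating the 2 paths from Aa to Ee and testing each for blocking by {Pp, Rr}:
Path 1: Aa → Pp ← Dd → Ee
  Pp is a collider and Pp is conditioned on, which opens it; Dd is a fork and Dd is not conditioned on — no node blocks this path, so it is active.
Path 2: Aa → Dd → Ee
  Dd is a chain and Dd is not conditioned on — no node blocks this path, so it is active.
At least one path is unblocked, so d-separation fails.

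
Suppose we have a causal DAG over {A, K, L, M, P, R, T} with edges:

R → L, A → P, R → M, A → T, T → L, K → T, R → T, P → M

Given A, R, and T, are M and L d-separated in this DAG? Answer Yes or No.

There are 4 undirected paths between M and L; checking each against the conditioning set {A, R, T}:
  1. M ← R → T → L — R:fork[blocks]; T:chain[blocks] ⇒ blocked
  2. M ← R → L — R:fork[blocks] ⇒ blocked
  3. M ← P ← A → T ← R → L — P:chain[open]; A:fork[blocks]; T:collider[open]; R:fork[blocks] ⇒ blocked
  4. M ← P ← A → T → L — P:chain[open]; A:fork[blocks]; T:chain[blocks] ⇒ blocked
Since every path is blocked, d-separation holds.

Yes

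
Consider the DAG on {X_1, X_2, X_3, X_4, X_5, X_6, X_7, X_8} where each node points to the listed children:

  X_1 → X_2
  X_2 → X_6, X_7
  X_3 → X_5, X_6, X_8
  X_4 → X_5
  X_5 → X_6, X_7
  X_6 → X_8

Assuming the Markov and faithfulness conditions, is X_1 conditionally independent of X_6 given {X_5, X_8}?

Enumerating the 4 paths from X_1 to X_6 and testing each for blocking by {X_5, X_8}:
  1. X_1 → X_2 → X_7 ← X_5 → X_6 — X_2:chain[open]; X_7:collider[blocks]; X_5:fork[blocks] ⇒ blocked
  2. X_1 → X_2 → X_7 ← X_5 ← X_3 → X_6 — X_2:chain[open]; X_7:collider[blocks]; X_5:chain[blocks]; X_3:fork[open] ⇒ blocked
  3. X_1 → X_2 → X_7 ← X_5 ← X_3 → X_8 ← X_6 — X_2:chain[open]; X_7:collider[blocks]; X_5:chain[blocks]; X_3:fork[open]; X_8:collider[open] ⇒ blocked
  4. X_1 → X_2 → X_6 — X_2:chain[open] ⇒ active
At least one path is unblocked, so d-separation fails.

No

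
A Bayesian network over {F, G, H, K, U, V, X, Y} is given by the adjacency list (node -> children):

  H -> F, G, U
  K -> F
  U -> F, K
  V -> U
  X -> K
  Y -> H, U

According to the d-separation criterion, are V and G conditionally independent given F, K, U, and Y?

No

Enumerating the 4 paths from V to G and testing each for blocking by {F, K, U, Y}:
Path 1: V → U ← H → G
  U is a collider and U is conditioned on, which opens it; H is a fork and H is not conditioned on — no node blocks this path, so it is active.
Path 2: V → U → K → F ← H → G
  U is a chain here and U is conditioned on, so the path is blocked at U.
Path 3: V → U ← Y → H → G
  Y is a fork here and Y is conditioned on, so the path is blocked at Y.
Path 4: V → U → F ← H → G
  U is a chain here and U is conditioned on, so the path is blocked at U.
Since the path V → U ← H → G is active, V and G are not d-separated given {F, K, U, Y}.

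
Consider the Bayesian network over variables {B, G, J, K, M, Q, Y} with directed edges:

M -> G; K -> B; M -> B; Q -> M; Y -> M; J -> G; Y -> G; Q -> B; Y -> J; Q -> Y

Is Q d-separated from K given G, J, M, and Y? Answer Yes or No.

Yes — Q and K are d-separated given {G, J, M, Y}.

5 paths connect Q and K; each must be blocked for d-separation to hold:
  1. Q → B ← K — B:collider[blocks] ⇒ blocked
  2. Q → M → B ← K — M:chain[blocks]; B:collider[blocks] ⇒ blocked
  3. Q → Y → J → G ← M → B ← K — Y:chain[blocks]; J:chain[blocks]; G:collider[open]; M:fork[blocks]; B:collider[blocks] ⇒ blocked
  4. Q → Y → M → B ← K — Y:chain[blocks]; M:chain[blocks]; B:collider[blocks] ⇒ blocked
  5. Q → Y → G ← M → B ← K — Y:chain[blocks]; G:collider[open]; M:fork[blocks]; B:collider[blocks] ⇒ blocked
Every path is blocked, so Q and K are d-separated given {G, J, M, Y}.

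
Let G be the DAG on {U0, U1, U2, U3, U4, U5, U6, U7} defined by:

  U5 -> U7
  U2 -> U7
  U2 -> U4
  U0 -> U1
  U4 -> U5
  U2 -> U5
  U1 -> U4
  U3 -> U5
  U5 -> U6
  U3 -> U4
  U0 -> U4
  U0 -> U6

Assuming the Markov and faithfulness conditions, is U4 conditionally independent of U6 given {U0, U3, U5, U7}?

Yes

Enumerating the 6 paths from U4 to U6 and testing each for blocking by {U0, U3, U5, U7}:
Path 1: U4 ← U1 ← U0 → U6
  U0 is a fork here and U0 is conditioned on, so the path is blocked at U0.
Path 2: U4 ← U2 → U7 ← U5 → U6
  U5 is a fork here and U5 is conditioned on, so the path is blocked at U5.
Path 3: U4 ← U2 → U5 → U6
  U5 is a chain here and U5 is conditioned on, so the path is blocked at U5.
Path 4: U4 ← U0 → U6
  U0 is a fork here and U0 is conditioned on, so the path is blocked at U0.
Path 5: U4 ← U3 → U5 → U6
  U3 is a fork here and U3 is conditioned on, so the path is blocked at U3.
Path 6: U4 → U5 → U6
  U5 is a chain here and U5 is conditioned on, so the path is blocked at U5.
Since every path is blocked, d-separation holds.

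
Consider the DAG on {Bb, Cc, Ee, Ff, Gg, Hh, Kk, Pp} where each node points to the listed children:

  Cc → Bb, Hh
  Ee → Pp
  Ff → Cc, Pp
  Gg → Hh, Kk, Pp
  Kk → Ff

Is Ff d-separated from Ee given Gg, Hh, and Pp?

No

There are 3 undirected paths between Ff and Ee; checking each against the conditioning set {Gg, Hh, Pp}:
Path 1: Ff ← Kk ← Gg → Pp ← Ee
  Gg is a fork here and Gg is conditioned on, so the path is blocked at Gg.
Path 2: Ff → Pp ← Ee
  Pp is a collider and Pp is conditioned on, which opens it — no node blocks this path, so it is active.
Path 3: Ff → Cc → Hh ← Gg → Pp ← Ee
  Gg is a fork here and Gg is conditioned on, so the path is blocked at Gg.
At least one path is unblocked, so d-separation fails.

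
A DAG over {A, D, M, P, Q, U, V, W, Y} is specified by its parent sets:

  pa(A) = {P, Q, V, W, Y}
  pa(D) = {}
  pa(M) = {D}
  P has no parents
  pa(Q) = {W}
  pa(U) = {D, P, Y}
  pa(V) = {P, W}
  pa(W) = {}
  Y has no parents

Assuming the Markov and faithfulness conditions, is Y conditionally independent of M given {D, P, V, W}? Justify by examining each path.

Enumerating the 5 paths from Y to M and testing each for blocking by {D, P, V, W}:
Path 1: Y → U ← D → M
  U is a collider here and neither U nor any of its descendants is conditioned on, so the collider stays closed — the path is blocked at U.
Path 2: Y → A ← W → V ← P → U ← D → M
  A is a collider here and neither A nor any of its descendants is conditioned on, so the collider stays closed — the path is blocked at A.
Path 3: Y → A ← V ← P → U ← D → M
  A is a collider here and neither A nor any of its descendants is conditioned on, so the collider stays closed — the path is blocked at A.
Path 4: Y → A ← P → U ← D → M
  A is a collider here and neither A nor any of its descendants is conditioned on, so the collider stays closed — the path is blocked at A.
Path 5: Y → A ← Q ← W → V ← P → U ← D → M
  A is a collider here and neither A nor any of its descendants is conditioned on, so the collider stays closed — the path is blocked at A.
Every path is blocked, so Y and M are d-separated given {D, P, V, W}.

Yes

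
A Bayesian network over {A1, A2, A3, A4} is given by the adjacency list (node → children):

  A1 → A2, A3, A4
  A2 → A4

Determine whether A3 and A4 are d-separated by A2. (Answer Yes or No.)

2 paths connect A3 and A4; each must be blocked for d-separation to hold:
Path 1: A3 ← A1 → A2 → A4
  A2 is a chain here and A2 is conditioned on, so the path is blocked at A2.
Path 2: A3 ← A1 → A4
  A1 is a fork and A1 is not conditioned on — no node blocks this path, so it is active.
Because an active path exists, A3 and A4 are not d-separated.

No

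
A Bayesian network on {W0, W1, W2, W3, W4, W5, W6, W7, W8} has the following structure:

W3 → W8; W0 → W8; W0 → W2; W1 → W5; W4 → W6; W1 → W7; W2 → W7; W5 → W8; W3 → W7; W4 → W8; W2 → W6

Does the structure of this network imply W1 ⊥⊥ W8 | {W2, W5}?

Yes — W1 and W8 are d-separated given {W2, W5}.

4 paths connect W1 and W8; each must be blocked for d-separation to hold:
Path 1: W1 → W5 → W8
  W5 is a chain here and W5 is conditioned on, so the path is blocked at W5.
Path 2: W1 → W7 ← W2 → W6 ← W4 → W8
  W7 is a collider here and neither W7 nor any of its descendants is conditioned on, so the collider stays closed — the path is blocked at W7.
Path 3: W1 → W7 ← W2 ← W0 → W8
  W7 is a collider here and neither W7 nor any of its descendants is conditioned on, so the collider stays closed — the path is blocked at W7.
Path 4: W1 → W7 ← W3 → W8
  W7 is a collider here and neither W7 nor any of its descendants is conditioned on, so the collider stays closed — the path is blocked at W7.
Since every path is blocked, d-separation holds.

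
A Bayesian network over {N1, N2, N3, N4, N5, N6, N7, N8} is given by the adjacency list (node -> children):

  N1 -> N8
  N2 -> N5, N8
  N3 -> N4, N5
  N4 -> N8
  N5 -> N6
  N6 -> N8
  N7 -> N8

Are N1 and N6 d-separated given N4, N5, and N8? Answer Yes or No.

No

There are 3 undirected paths between N1 and N6; checking each against the conditioning set {N4, N5, N8}:
  1. N1 → N8 ← N6 — N8:collider[open] ⇒ active
  2. N1 → N8 ← N2 → N5 → N6 — N8:collider[open]; N2:fork[open]; N5:chain[blocks] ⇒ blocked
  3. N1 → N8 ← N4 ← N3 → N5 → N6 — N8:collider[open]; N4:chain[blocks]; N3:fork[open]; N5:chain[blocks] ⇒ blocked
Because an active path exists, N1 and N6 are not d-separated.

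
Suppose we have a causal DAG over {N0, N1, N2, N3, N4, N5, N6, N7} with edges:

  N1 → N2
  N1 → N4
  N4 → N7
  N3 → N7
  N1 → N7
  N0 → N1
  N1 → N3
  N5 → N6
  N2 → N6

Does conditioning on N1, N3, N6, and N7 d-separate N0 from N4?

Yes

Enumerating the 3 paths from N0 to N4 and testing each for blocking by {N1, N3, N6, N7}:
Path 1: N0 → N1 → N7 ← N4
  N1 is a chain here and N1 is conditioned on, so the path is blocked at N1.
Path 2: N0 → N1 → N3 → N7 ← N4
  N1 is a chain here and N1 is conditioned on, so the path is blocked at N1.
Path 3: N0 → N1 → N4
  N1 is a chain here and N1 is conditioned on, so the path is blocked at N1.
All paths are blocked; N0 ⊥ N4 | {N1, N3, N6, N7} holds.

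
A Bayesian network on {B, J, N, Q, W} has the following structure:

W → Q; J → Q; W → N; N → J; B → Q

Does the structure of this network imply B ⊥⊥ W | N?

Enumerating the 2 paths from B to W and testing each for blocking by {N}:
  1. B → Q ← J ← N ← W — Q:collider[blocks]; J:chain[open]; N:chain[blocks] ⇒ blocked
  2. B → Q ← W — Q:collider[blocks] ⇒ blocked
Every path is blocked, so B and W are d-separated given {N}.

Yes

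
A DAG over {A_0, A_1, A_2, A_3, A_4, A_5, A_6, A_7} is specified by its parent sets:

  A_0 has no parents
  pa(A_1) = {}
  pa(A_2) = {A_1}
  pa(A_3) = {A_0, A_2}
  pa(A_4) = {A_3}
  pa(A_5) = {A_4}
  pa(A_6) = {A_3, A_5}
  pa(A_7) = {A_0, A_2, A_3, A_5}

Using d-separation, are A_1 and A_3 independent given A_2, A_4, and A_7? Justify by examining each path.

Enumerating the 5 paths from A_1 to A_3 and testing each for blocking by {A_2, A_4, A_7}:
Path 1: A_1 → A_2 → A_3
  A_2 is a chain here and A_2 is conditioned on, so the path is blocked at A_2.
Path 2: A_1 → A_2 → A_7 ← A_0 → A_3
  A_2 is a chain here and A_2 is conditioned on, so the path is blocked at A_2.
Path 3: A_1 → A_2 → A_7 ← A_3
  A_2 is a chain here and A_2 is conditioned on, so the path is blocked at A_2.
Path 4: A_1 → A_2 → A_7 ← A_5 ← A_4 ← A_3
  A_2 is a chain here and A_2 is conditioned on, so the path is blocked at A_2.
Path 5: A_1 → A_2 → A_7 ← A_5 → A_6 ← A_3
  A_2 is a chain here and A_2 is conditioned on, so the path is blocked at A_2.
Every path is blocked, so A_1 and A_3 are d-separated given {A_2, A_4, A_7}.

Yes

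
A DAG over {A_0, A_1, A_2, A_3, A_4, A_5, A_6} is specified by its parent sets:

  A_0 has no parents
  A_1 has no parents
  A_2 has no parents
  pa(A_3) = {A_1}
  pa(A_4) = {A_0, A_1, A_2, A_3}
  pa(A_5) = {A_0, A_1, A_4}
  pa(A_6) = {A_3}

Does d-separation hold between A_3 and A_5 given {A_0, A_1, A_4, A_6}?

There are 6 undirected paths between A_3 and A_5; checking each against the conditioning set {A_0, A_1, A_4, A_6}:
Path 1: A_3 ← A_1 → A_4 ← A_0 → A_5
  A_1 is a fork here and A_1 is conditioned on, so the path is blocked at A_1.
Path 2: A_3 ← A_1 → A_4 → A_5
  A_1 is a fork here and A_1 is conditioned on, so the path is blocked at A_1.
Path 3: A_3 ← A_1 → A_5
  A_1 is a fork here and A_1 is conditioned on, so the path is blocked at A_1.
Path 4: A_3 → A_4 ← A_1 → A_5
  A_1 is a fork here and A_1 is conditioned on, so the path is blocked at A_1.
Path 5: A_3 → A_4 ← A_0 → A_5
  A_0 is a fork here and A_0 is conditioned on, so the path is blocked at A_0.
Path 6: A_3 → A_4 → A_5
  A_4 is a chain here and A_4 is conditioned on, so the path is blocked at A_4.
All paths are blocked; A_3 ⊥ A_5 | {A_0, A_1, A_4, A_6} holds.

Yes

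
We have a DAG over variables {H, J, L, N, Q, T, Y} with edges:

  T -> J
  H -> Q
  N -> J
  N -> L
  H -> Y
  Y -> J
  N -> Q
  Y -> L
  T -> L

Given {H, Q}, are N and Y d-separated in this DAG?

5 paths connect N and Y; each must be blocked for d-separation to hold:
  1. N → L ← Y — L:collider[blocks] ⇒ blocked
  2. N → L ← T → J ← Y — L:collider[blocks]; T:fork[open]; J:collider[blocks] ⇒ blocked
  3. N → J ← Y — J:collider[blocks] ⇒ blocked
  4. N → J ← T → L ← Y — J:collider[blocks]; T:fork[open]; L:collider[blocks] ⇒ blocked
  5. N → Q ← H → Y — Q:collider[open]; H:fork[blocks] ⇒ blocked
Every path is blocked, so N and Y are d-separated given {H, Q}.

Yes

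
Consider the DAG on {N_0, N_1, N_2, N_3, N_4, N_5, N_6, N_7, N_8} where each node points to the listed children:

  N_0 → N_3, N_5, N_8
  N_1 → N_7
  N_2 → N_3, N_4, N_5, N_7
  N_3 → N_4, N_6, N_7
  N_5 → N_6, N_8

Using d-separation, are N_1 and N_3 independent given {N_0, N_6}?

6 paths connect N_1 and N_3; each must be blocked for d-separation to hold:
  1. N_1 → N_7 ← N_3 — N_7:collider[blocks] ⇒ blocked
  2. N_1 → N_7 ← N_2 → N_4 ← N_3 — N_7:collider[blocks]; N_2:fork[open]; N_4:collider[blocks] ⇒ blocked
  3. N_1 → N_7 ← N_2 → N_5 → N_8 ← N_0 → N_3 — N_7:collider[blocks]; N_2:fork[open]; N_5:chain[open]; N_8:collider[blocks]; N_0:fork[blocks] ⇒ blocked
  4. N_1 → N_7 ← N_2 → N_5 → N_6 ← N_3 — N_7:collider[blocks]; N_2:fork[open]; N_5:chain[open]; N_6:collider[open] ⇒ blocked
  5. N_1 → N_7 ← N_2 → N_5 ← N_0 → N_3 — N_7:collider[blocks]; N_2:fork[open]; N_5:collider[open]; N_0:fork[blocks] ⇒ blocked
  6. N_1 → N_7 ← N_2 → N_3 — N_7:collider[blocks]; N_2:fork[open] ⇒ blocked
Every path is blocked, so N_1 and N_3 are d-separated given {N_0, N_6}.

Yes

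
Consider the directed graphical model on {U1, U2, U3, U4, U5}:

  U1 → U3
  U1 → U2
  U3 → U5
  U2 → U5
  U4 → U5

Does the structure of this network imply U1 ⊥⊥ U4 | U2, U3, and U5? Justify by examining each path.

Yes — U1 and U4 are d-separated given {U2, U3, U5}.

There are 2 undirected paths between U1 and U4; checking each against the conditioning set {U2, U3, U5}:
Path 1: U1 → U2 → U5 ← U4
  U2 is a chain here and U2 is conditioned on, so the path is blocked at U2.
Path 2: U1 → U3 → U5 ← U4
  U3 is a chain here and U3 is conditioned on, so the path is blocked at U3.
Since every path is blocked, d-separation holds.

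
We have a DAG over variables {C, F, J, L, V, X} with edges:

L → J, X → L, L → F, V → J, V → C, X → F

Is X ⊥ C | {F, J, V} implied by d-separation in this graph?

Yes

Enumerating the 2 paths from X to C and testing each for blocking by {F, J, V}:
Path 1: X → L → J ← V → C
  V is a fork here and V is conditioned on, so the path is blocked at V.
Path 2: X → F ← L → J ← V → C
  V is a fork here and V is conditioned on, so the path is blocked at V.
Since every path is blocked, d-separation holds.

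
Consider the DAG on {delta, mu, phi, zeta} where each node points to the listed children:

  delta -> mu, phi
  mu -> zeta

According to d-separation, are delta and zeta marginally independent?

No

There is one path between delta and zeta:
Path 1: delta → mu → zeta
  mu is a chain and mu is not conditioned on — no node blocks this path, so it is active.
Since the path delta → mu → zeta is active, delta and zeta are not d-separated given ∅.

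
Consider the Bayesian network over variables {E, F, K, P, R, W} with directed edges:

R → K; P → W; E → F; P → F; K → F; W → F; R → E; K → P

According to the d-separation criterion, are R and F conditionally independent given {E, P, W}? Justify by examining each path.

No

We examine all 4 paths between R and F:
Path 1: R → K → P → W → F
  P is a chain here and P is conditioned on, so the path is blocked at P.
Path 2: R → K → P → F
  P is a chain here and P is conditioned on, so the path is blocked at P.
Path 3: R → K → F
  K is a chain and K is not conditioned on — no node blocks this path, so it is active.
Path 4: R → E → F
  E is a chain here and E is conditioned on, so the path is blocked at E.
At least one path is unblocked, so d-separation fails.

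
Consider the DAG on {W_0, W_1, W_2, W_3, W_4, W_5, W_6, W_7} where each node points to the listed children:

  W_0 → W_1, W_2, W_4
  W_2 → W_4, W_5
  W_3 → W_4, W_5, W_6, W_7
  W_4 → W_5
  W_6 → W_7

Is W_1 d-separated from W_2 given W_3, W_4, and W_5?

No — W_1 and W_2 are not d-separated given {W_3, W_4, W_5}.

We examine all 4 paths between W_1 and W_2:
Path 1: W_1 ← W_0 → W_4 ← W_3 → W_5 ← W_2
  W_3 is a fork here and W_3 is conditioned on, so the path is blocked at W_3.
Path 2: W_1 ← W_0 → W_4 → W_5 ← W_2
  W_4 is a chain here and W_4 is conditioned on, so the path is blocked at W_4.
Path 3: W_1 ← W_0 → W_4 ← W_2
  W_0 is a fork and W_0 is not conditioned on; W_4 is a collider and W_4 is conditioned on, which opens it — no node blocks this path, so it is active.
Path 4: W_1 ← W_0 → W_2
  W_0 is a fork and W_0 is not conditioned on — no node blocks this path, so it is active.
Since the path W_1 ← W_0 → W_4 ← W_2 is active, W_1 and W_2 are not d-separated given {W_3, W_4, W_5}.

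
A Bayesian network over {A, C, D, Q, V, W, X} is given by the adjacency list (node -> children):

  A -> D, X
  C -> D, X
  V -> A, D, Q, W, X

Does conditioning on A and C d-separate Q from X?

We examine all 5 paths between Q and X:
Path 1: Q ← V → D ← C → X
  D is a collider here and neither D nor any of its descendants is conditioned on, so the collider stays closed — the path is blocked at D.
Path 2: Q ← V → D ← A → X
  D is a collider here and neither D nor any of its descendants is conditioned on, so the collider stays closed — the path is blocked at D.
Path 3: Q ← V → X
  V is a fork and V is not conditioned on — no node blocks this path, so it is active.
Path 4: Q ← V → A → D ← C → X
  A is a chain here and A is conditioned on, so the path is blocked at A.
Path 5: Q ← V → A → X
  A is a chain here and A is conditioned on, so the path is blocked at A.
Since the path Q ← V → X is active, Q and X are not d-separated given {A, C}.

No — Q and X are not d-separated given {A, C}.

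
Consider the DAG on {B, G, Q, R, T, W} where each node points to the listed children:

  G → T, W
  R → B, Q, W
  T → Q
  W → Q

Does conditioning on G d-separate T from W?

Yes

3 paths connect T and W; each must be blocked for d-separation to hold:
Path 1: T ← G → W
  G is a fork here and G is conditioned on, so the path is blocked at G.
Path 2: T → Q ← R → W
  Q is a collider here and neither Q nor any of its descendants is conditioned on, so the collider stays closed — the path is blocked at Q.
Path 3: T → Q ← W
  Q is a collider here and neither Q nor any of its descendants is conditioned on, so the collider stays closed — the path is blocked at Q.
Since every path is blocked, d-separation holds.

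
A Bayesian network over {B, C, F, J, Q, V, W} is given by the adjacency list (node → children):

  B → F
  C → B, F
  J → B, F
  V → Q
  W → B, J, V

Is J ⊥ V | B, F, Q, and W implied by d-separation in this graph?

4 paths connect J and V; each must be blocked for d-separation to hold:
Path 1: J → B ← W → V
  W is a fork here and W is conditioned on, so the path is blocked at W.
Path 2: J ← W → V
  W is a fork here and W is conditioned on, so the path is blocked at W.
Path 3: J → F ← B ← W → V
  B is a chain here and B is conditioned on, so the path is blocked at B.
Path 4: J → F ← C → B ← W → V
  W is a fork here and W is conditioned on, so the path is blocked at W.
Since every path is blocked, d-separation holds.

Yes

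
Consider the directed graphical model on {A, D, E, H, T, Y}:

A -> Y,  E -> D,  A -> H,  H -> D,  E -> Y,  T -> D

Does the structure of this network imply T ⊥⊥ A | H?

Yes — T and A are d-separated given {H}.

There are 2 undirected paths between T and A; checking each against the conditioning set {H}:
Path 1: T → D ← H ← A
  D is a collider here and neither D nor any of its descendants is conditioned on, so the collider stays closed — the path is blocked at D.
Path 2: T → D ← E → Y ← A
  D is a collider here and neither D nor any of its descendants is conditioned on, so the collider stays closed — the path is blocked at D.
Every path is blocked, so T and A are d-separated given {H}.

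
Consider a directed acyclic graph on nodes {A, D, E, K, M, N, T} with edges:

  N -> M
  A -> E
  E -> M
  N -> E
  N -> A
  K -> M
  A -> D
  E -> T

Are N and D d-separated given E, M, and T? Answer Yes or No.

3 paths connect N and D; each must be blocked for d-separation to hold:
  1. N → M ← E ← A → D — M:collider[open]; E:chain[blocks]; A:fork[open] ⇒ blocked
  2. N → E ← A → D — E:collider[open]; A:fork[open] ⇒ active
  3. N → A → D — A:chain[open] ⇒ active
Since the path N → E ← A → D is active, N and D are not d-separated given {E, M, T}.

No — N and D are not d-separated given {E, M, T}.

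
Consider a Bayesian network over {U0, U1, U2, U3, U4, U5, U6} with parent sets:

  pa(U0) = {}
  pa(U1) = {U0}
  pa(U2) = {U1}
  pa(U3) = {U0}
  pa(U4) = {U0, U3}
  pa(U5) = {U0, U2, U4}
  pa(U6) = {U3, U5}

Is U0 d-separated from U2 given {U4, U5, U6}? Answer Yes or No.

No

There are 6 undirected paths between U0 and U2; checking each against the conditioning set {U4, U5, U6}:
Path 1: U0 → U1 → U2
  U1 is a chain and U1 is not conditioned on — no node blocks this path, so it is active.
Path 2: U0 → U5 ← U2
  U5 is a collider and U5 is conditioned on, which opens it — no node blocks this path, so it is active.
Path 3: U0 → U4 → U5 ← U2
  U4 is a chain here and U4 is conditioned on, so the path is blocked at U4.
Path 4: U0 → U4 ← U3 → U6 ← U5 ← U2
  U5 is a chain here and U5 is conditioned on, so the path is blocked at U5.
Path 5: U0 → U3 → U4 → U5 ← U2
  U4 is a chain here and U4 is conditioned on, so the path is blocked at U4.
Path 6: U0 → U3 → U6 ← U5 ← U2
  U5 is a chain here and U5 is conditioned on, so the path is blocked at U5.
Because an active path exists, U0 and U2 are not d-separated.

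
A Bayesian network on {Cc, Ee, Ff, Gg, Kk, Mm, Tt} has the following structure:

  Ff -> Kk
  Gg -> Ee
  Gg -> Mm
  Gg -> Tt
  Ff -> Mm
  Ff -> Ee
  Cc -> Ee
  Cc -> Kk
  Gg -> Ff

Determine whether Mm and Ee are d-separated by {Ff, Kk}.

6 paths connect Mm and Ee; each must be blocked for d-separation to hold:
  1. Mm ← Gg → Ee — Gg:fork[open] ⇒ active
  2. Mm ← Gg → Ff → Ee — Gg:fork[open]; Ff:chain[blocks] ⇒ blocked
  3. Mm ← Gg → Ff → Kk ← Cc → Ee — Gg:fork[open]; Ff:chain[blocks]; Kk:collider[open]; Cc:fork[open] ⇒ blocked
  4. Mm ← Ff → Ee — Ff:fork[blocks] ⇒ blocked
  5. Mm ← Ff ← Gg → Ee — Ff:chain[blocks]; Gg:fork[open] ⇒ blocked
  6. Mm ← Ff → Kk ← Cc → Ee — Ff:fork[blocks]; Kk:collider[open]; Cc:fork[open] ⇒ blocked
Since the path Mm ← Gg → Ee is active, Mm and Ee are not d-separated given {Ff, Kk}.

No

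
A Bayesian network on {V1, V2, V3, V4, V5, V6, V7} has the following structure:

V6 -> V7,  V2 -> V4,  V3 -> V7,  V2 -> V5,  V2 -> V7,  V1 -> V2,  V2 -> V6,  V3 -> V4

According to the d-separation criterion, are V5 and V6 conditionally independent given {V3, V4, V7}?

No

There are 3 undirected paths between V5 and V6; checking each against the conditioning set {V3, V4, V7}:
  1. V5 ← V2 → V6 — V2:fork[open] ⇒ active
  2. V5 ← V2 → V4 ← V3 → V7 ← V6 — V2:fork[open]; V4:collider[open]; V3:fork[blocks]; V7:collider[open] ⇒ blocked
  3. V5 ← V2 → V7 ← V6 — V2:fork[open]; V7:collider[open] ⇒ active
Since the path V5 ← V2 → V6 is active, V5 and V6 are not d-separated given {V3, V4, V7}.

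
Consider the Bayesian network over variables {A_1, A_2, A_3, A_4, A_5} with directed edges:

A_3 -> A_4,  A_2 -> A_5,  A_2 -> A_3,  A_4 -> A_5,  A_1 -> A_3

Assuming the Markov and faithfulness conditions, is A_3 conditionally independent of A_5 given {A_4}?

We examine all 2 paths between A_3 and A_5:
Path 1: A_3 → A_4 → A_5
  A_4 is a chain here and A_4 is conditioned on, so the path is blocked at A_4.
Path 2: A_3 ← A_2 → A_5
  A_2 is a fork and A_2 is not conditioned on — no node blocks this path, so it is active.
Because an active path exists, A_3 and A_5 are not d-separated.

No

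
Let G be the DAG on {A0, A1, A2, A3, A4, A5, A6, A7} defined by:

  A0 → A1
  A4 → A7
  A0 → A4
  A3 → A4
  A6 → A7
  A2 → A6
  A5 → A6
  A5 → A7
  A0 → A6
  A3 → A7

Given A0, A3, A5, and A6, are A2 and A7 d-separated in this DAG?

4 paths connect A2 and A7; each must be blocked for d-separation to hold:
Path 1: A2 → A6 ← A0 → A4 ← A3 → A7
  A0 is a fork here and A0 is conditioned on, so the path is blocked at A0.
Path 2: A2 → A6 ← A0 → A4 → A7
  A0 is a fork here and A0 is conditioned on, so the path is blocked at A0.
Path 3: A2 → A6 ← A5 → A7
  A5 is a fork here and A5 is conditioned on, so the path is blocked at A5.
Path 4: A2 → A6 → A7
  A6 is a chain here and A6 is conditioned on, so the path is blocked at A6.
All paths are blocked; A2 ⊥ A7 | {A0, A3, A5, A6} holds.

Yes — A2 and A7 are d-separated given {A0, A3, A5, A6}.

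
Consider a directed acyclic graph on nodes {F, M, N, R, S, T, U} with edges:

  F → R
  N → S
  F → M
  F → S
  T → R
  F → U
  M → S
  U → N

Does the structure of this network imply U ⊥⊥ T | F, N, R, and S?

3 paths connect U and T; each must be blocked for d-separation to hold:
Path 1: U → N → S ← F → R ← T
  N is a chain here and N is conditioned on, so the path is blocked at N.
Path 2: U → N → S ← M ← F → R ← T
  N is a chain here and N is conditioned on, so the path is blocked at N.
Path 3: U ← F → R ← T
  F is a fork here and F is conditioned on, so the path is blocked at F.
Every path is blocked, so U and T are d-separated given {F, N, R, S}.

Yes — U and T are d-separated given {F, N, R, S}.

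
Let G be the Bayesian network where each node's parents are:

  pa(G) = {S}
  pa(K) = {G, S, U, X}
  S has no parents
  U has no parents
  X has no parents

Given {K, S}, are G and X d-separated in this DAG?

No

There are 2 undirected paths between G and X; checking each against the conditioning set {K, S}:
  1. G → K ← X — K:collider[open] ⇒ active
  2. G ← S → K ← X — S:fork[blocks]; K:collider[open] ⇒ blocked
Since the path G → K ← X is active, G and X are not d-separated given {K, S}.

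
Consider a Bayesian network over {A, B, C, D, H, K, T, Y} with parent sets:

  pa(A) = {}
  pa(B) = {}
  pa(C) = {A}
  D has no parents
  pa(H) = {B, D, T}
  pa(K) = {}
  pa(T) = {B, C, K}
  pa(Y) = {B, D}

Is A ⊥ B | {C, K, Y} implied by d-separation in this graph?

Enumerating the 3 paths from A to B and testing each for blocking by {C, K, Y}:
Path 1: A → C → T ← B
  C is a chain here and C is conditioned on, so the path is blocked at C.
Path 2: A → C → T → H ← B
  C is a chain here and C is conditioned on, so the path is blocked at C.
Path 3: A → C → T → H ← D → Y ← B
  C is a chain here and C is conditioned on, so the path is blocked at C.
All paths are blocked; A ⊥ B | {C, K, Y} holds.

Yes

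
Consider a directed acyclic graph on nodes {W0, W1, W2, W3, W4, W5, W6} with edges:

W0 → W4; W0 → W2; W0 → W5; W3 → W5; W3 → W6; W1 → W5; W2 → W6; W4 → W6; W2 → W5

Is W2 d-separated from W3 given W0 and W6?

We examine all 6 paths between W2 and W3:
Path 1: W2 → W6 ← W4 ← W0 → W5 ← W3
  W0 is a fork here and W0 is conditioned on, so the path is blocked at W0.
Path 2: W2 → W6 ← W3
  W6 is a collider and W6 is conditioned on, which opens it — no node blocks this path, so it is active.
Path 3: W2 → W5 ← W3
  W5 is a collider here and neither W5 nor any of its descendants is conditioned on, so the collider stays closed — the path is blocked at W5.
Path 4: W2 → W5 ← W0 → W4 → W6 ← W3
  W5 is a collider here and neither W5 nor any of its descendants is conditioned on, so the collider stays closed — the path is blocked at W5.
Path 5: W2 ← W0 → W4 → W6 ← W3
  W0 is a fork here and W0 is conditioned on, so the path is blocked at W0.
Path 6: W2 ← W0 → W5 ← W3
  W0 is a fork here and W0 is conditioned on, so the path is blocked at W0.
At least one path is unblocked, so d-separation fails.

No — W2 and W3 are not d-separated given {W0, W6}.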